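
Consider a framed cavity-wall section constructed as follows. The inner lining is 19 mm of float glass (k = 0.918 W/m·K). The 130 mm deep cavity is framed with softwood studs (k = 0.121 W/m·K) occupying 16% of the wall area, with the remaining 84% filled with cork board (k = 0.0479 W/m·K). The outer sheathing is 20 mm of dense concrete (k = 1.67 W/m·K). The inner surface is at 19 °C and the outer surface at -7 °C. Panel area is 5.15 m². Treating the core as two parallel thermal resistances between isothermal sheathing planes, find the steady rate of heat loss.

Sheathing layers in series; stud and cavity paths in parallel between them.
R_inner = 0.019/(0.918×5.15) = 0.004019 K/W
R_stud  = 0.13/(0.121×0.16×5.15) = 1.304 K/W
R_cav   = 0.13/(0.0479×0.84×5.15) = 0.6274 K/W
1/R_core = 1/R_stud + 1/R_cav → R_core = 0.4236 K/W
R_outer = 0.02/(1.67×5.15) = 0.002325 K/W
R_total = 0.4299 K/W
Q = ΔT/R_total = 26/0.4299

Q ≈ 60.5 W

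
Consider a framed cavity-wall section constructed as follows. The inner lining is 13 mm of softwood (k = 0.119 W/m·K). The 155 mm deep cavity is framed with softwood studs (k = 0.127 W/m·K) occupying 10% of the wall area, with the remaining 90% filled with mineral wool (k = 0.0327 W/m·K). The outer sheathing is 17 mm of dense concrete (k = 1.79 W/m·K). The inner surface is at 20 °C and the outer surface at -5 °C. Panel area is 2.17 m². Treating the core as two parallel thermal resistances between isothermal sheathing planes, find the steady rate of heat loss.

Sheathing layers in series; stud and cavity paths in parallel between them.
R_inner = 0.013/(0.119×2.17) = 0.05034 K/W
R_stud  = 0.155/(0.127×0.1×2.17) = 5.624 K/W
R_cav   = 0.155/(0.0327×0.9×2.17) = 2.427 K/W
1/R_core = 1/R_stud + 1/R_cav → R_core = 1.695 K/W
R_outer = 0.017/(1.79×2.17) = 0.004377 K/W
R_total = 1.75 K/W
Q = ΔT/R_total = 25/1.75

Q ≈ 14.3 W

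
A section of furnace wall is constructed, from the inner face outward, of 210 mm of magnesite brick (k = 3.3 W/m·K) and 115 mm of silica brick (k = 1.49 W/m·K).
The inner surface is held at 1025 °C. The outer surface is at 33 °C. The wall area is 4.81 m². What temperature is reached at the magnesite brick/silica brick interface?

T ≈ 577 °C

Thermal resistances in series:
R_magnesite brick = L/(kA) = 0.21/(3.3×4.81) = 0.01323 K/W
R_silica brick = L/(kA) = 0.115/(1.49×4.81) = 0.01605 K/W
R_total = 0.02928 K/W;  Q = ΔT/R_total = 992/0.02928 = 33880 W
T_interface = T_inner − Q·ΣR(inner→interface) = 1025 − 33900×0.01323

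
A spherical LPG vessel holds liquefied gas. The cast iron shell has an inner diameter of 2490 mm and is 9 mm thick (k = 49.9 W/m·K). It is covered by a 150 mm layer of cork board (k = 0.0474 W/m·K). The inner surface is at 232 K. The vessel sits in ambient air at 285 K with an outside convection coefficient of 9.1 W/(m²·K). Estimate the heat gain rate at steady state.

Radial (spherical) resistances in series:
R_cast iron shell = (1/1.245 − 1/1.254)/(4π×49.9) = 9.193×10^-6 K/W
R_cork board = (1/1.254 − 1/1.404)/(4π×0.0474) = 0.143 K/W
R_outer film = 1/(h·4πr_o²) = 1/(9.1×4π×1.404²) = 0.004436 K/W
R_total = 0.1475 K/W
Q = ΔT/R_total = 53/0.1475

Q ≈ 359 W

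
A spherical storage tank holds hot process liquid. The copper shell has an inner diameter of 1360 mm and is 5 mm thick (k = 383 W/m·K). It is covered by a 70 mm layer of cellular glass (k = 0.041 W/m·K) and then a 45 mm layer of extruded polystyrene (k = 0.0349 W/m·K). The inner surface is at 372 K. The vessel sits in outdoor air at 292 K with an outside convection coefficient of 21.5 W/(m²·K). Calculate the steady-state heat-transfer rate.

Q ≈ 182 W

Radial (spherical) resistances in series:
R_copper shell = (1/0.68 − 1/0.685)/(4π×383) = 2.23×10^-6 K/W
R_cellular glass = (1/0.685 − 1/0.755)/(4π×0.041) = 0.2627 K/W
R_extruded polystyrene = (1/0.755 − 1/0.8)/(4π×0.0349) = 0.1699 K/W
R_outer film = 1/(h·4πr_o²) = 1/(21.5×4π×0.8²) = 0.005783 K/W
R_total = 0.4384 K/W
Q = ΔT/R_total = 80/0.4384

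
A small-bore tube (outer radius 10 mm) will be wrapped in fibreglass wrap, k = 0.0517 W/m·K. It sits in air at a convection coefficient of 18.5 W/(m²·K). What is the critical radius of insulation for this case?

For a cylinder r_cr = k/h = 0.0517/18.5
r_cr = 2.79 mm; since the bare radius (10 mm) is above r_cr, any added insulation will reduce heat loss.

r_cr ≈ 2.79 mm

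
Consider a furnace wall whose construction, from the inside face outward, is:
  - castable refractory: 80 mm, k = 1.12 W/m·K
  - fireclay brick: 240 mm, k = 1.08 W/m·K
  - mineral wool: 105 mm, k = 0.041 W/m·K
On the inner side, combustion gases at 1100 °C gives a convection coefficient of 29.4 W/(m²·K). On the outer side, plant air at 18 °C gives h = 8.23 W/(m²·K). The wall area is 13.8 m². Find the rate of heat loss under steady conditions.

Q ≈ 4960 W

Thermal resistances in series:
R_inner film = 1/(h_i·A) = 1/(29.4×13.8) = 0.002465 K/W
R_castable refractory = L/(kA) = 0.08/(1.12×13.8) = 0.005176 K/W
R_fireclay brick = L/(kA) = 0.24/(1.08×13.8) = 0.0161 K/W
R_mineral wool = L/(kA) = 0.105/(0.041×13.8) = 0.1856 K/W
R_outer film = 1/(h_o·A) = 1/(8.23×13.8) = 0.008805 K/W
R_total = 0.2181 K/W
Q = ΔT / R_total = 1082 / 0.2181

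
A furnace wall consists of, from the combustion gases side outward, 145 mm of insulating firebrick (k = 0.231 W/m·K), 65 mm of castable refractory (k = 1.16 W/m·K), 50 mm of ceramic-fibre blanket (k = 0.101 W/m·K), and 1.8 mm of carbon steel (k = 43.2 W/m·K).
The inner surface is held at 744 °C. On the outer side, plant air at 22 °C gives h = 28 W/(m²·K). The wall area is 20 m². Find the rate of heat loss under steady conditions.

Q ≈ 11900 W

Model the wall as resistances in series:
R_insulating firebrick = L/(kA) = 0.145/(0.231×20) = 0.03139 K/W
R_castable refractory = L/(kA) = 0.065/(1.16×20) = 0.002802 K/W
R_ceramic-fibre blanket = L/(kA) = 0.05/(0.101×20) = 0.02475 K/W
R_carbon steel = L/(kA) = 0.0018/(43.2×20) = 2.083×10^-6 K/W
R_outer film = 1/(h_o·A) = 1/(28×20) = 0.001786 K/W
R_total = 0.06073 K/W
Q = ΔT / R_total = 722 / 0.06073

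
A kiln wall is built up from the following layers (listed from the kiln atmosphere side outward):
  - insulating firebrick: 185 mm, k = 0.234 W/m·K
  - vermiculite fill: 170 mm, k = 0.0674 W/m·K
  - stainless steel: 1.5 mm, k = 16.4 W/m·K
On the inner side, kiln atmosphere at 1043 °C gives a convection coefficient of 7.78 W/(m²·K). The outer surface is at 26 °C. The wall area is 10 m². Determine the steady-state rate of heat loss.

Using the resistance-network approach (series):
R_inner film = 1/(h_i·A) = 1/(7.78×10) = 0.01285 K/W
R_insulating firebrick = L/(kA) = 0.185/(0.234×10) = 0.07906 K/W
R_vermiculite fill = L/(kA) = 0.17/(0.0674×10) = 0.2522 K/W
R_stainless steel = L/(kA) = 0.0015/(16.4×10) = 9.146×10^-6 K/W
R_total = 0.3441 K/W
Q = ΔT / R_total = 1017 / 0.3441

Q ≈ 2960 W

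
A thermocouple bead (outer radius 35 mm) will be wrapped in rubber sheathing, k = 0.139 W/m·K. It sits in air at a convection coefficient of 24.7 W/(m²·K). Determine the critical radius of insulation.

r_cr ≈ 11.3 mm

For a sphere r_cr = 2k/h = 2×0.139/24.7
r_cr = 11.3 mm; since the bare radius (35 mm) is above r_cr, any added insulation will reduce heat loss.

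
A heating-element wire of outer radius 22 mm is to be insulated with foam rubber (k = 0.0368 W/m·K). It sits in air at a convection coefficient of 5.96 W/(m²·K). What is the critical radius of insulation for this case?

For a cylinder r_cr = k/h = 0.0368/5.96
r_cr = 6.17 mm; since the bare radius (22 mm) is above r_cr, any added insulation will reduce heat loss.

r_cr ≈ 6.17 mm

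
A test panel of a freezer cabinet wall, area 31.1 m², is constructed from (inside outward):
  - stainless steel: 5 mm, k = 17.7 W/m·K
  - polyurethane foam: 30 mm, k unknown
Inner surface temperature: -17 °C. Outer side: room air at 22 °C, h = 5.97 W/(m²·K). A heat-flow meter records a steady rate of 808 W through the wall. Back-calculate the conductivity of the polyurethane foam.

Treating each layer as a thermal resistance in series:
R_stainless steel = L/(kA) = 0.005/(17.7×31.1) = 9.083×10^-6 K/W
R_outer film = 1/(h_o·A) = 1/(5.97×31.1) = 0.005386 K/W
Sum of known resistances R_other = 0.005395 K/W
Total R = ΔT/Q = 39/808 = 0.04827 K/W
R_polyurethane foam = R_total − R_other = 0.04287 K/W
k = L/(R·A) = 0.03/(0.04287×31.1)

k ≈ 0.0225 W/(m·K)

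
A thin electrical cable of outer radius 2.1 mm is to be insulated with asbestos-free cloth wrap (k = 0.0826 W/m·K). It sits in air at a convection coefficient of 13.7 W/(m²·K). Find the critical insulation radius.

r_cr ≈ 6.03 mm

For a cylinder r_cr = k/h = 0.0826/13.7
r_cr = 6.03 mm; since the bare radius (2.1 mm) is below r_cr, adding a thin layer of insulation will *increase* heat loss.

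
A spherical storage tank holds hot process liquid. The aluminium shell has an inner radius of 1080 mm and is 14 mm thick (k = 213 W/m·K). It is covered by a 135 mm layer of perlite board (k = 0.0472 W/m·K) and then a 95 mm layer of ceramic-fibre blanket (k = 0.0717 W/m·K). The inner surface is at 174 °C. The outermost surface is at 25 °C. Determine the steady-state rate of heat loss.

Each spherical layer contributes R = (1/r_i − 1/r_o)/(4πk):
R_aluminium shell = (1/1.08 − 1/1.094)/(4π×213) = 4.427×10^-6 K/W
R_perlite board = (1/1.094 − 1/1.229)/(4π×0.0472) = 0.1693 K/W
R_ceramic-fibre blanket = (1/1.229 − 1/1.324)/(4π×0.0717) = 0.0648 K/W
R_total = 0.2341 K/W
Q = ΔT/R_total = 149/0.2341

Q ≈ 637 W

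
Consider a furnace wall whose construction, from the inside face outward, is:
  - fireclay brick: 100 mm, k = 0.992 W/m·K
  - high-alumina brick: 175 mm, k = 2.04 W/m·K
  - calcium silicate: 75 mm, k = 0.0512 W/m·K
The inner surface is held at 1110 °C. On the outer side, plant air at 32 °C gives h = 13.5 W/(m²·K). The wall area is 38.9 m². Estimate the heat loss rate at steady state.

Model the wall as resistances in series:
R_fireclay brick = L/(kA) = 0.1/(0.992×38.9) = 0.002591 K/W
R_high-alumina brick = L/(kA) = 0.175/(2.04×38.9) = 0.002205 K/W
R_calcium silicate = L/(kA) = 0.075/(0.0512×38.9) = 0.03766 K/W
R_outer film = 1/(h_o·A) = 1/(13.5×38.9) = 0.001904 K/W
R_total = 0.04436 K/W
Q = ΔT / R_total = 1078 / 0.04436

Q ≈ 24300 W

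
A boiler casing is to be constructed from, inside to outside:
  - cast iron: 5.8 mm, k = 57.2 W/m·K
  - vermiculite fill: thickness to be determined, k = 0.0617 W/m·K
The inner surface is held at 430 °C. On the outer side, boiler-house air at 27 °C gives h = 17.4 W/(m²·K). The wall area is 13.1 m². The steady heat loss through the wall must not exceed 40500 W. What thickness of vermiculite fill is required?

Model the wall as resistances in series:
R_cast iron = L/(kA) = 0.0058/(57.2×13.1) = 7.74×10^-6 K/W
R_outer film = 1/(h_o·A) = 1/(17.4×13.1) = 0.004387 K/W
Sum of the known resistances R_other = 0.004395 K/W
Required total resistance R_tot = ΔT/Q_allow = 403/40500 = 0.009951 K/W
R_vermiculite fill = R_tot − R_other = 0.005556 K/W
L = R·k·A = 0.005556×0.0617×13.1

L ≈ 4.49 mm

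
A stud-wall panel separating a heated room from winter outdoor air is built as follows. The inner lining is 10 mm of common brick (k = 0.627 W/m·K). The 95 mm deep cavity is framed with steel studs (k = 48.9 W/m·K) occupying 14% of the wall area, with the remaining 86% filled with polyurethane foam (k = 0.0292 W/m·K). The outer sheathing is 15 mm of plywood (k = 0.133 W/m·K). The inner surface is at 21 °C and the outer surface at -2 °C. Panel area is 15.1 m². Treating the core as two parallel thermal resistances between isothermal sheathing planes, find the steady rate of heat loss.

Sheathing layers in series; stud and cavity paths in parallel between them.
R_inner = 0.01/(0.627×15.1) = 0.001056 K/W
R_stud  = 0.095/(48.9×0.14×15.1) = 9.19×10^-4 K/W
R_cav   = 0.095/(0.0292×0.86×15.1) = 0.2505 K/W
1/R_core = 1/R_stud + 1/R_cav → R_core = 9.156×10^-4 K/W
R_outer = 0.015/(0.133×15.1) = 0.007469 K/W
R_total = 0.009441 K/W
Q = ΔT/R_total = 23/0.009441

Q ≈ 2440 W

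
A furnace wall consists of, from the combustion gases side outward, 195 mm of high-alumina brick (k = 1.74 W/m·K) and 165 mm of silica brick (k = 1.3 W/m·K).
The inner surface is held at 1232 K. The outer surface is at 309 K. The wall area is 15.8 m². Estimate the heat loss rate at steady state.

Q ≈ 61000 W

Using the resistance-network approach (series):
R_high-alumina brick = L/(kA) = 0.195/(1.74×15.8) = 0.007093 K/W
R_silica brick = L/(kA) = 0.165/(1.3×15.8) = 0.008033 K/W
R_total = 0.01513 K/W
Q = ΔT / R_total = 923 / 0.01513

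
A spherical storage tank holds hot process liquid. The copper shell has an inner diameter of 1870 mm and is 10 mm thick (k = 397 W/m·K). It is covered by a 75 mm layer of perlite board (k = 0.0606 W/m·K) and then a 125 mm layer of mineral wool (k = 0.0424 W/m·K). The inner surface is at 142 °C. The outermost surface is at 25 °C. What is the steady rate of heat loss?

Q ≈ 386 W

For a spherical shell R = (1/r₁ − 1/r₂)/(4πk); film R = 1/(h·4πr²). In series:
R_copper shell = (1/0.935 − 1/0.945)/(4π×397) = 2.269×10^-6 K/W
R_perlite board = (1/0.945 − 1/1.02)/(4π×0.0606) = 0.1022 K/W
R_mineral wool = (1/1.02 − 1/1.145)/(4π×0.0424) = 0.2009 K/W
R_total = 0.3031 K/W
Q = ΔT/R_total = 117/0.3031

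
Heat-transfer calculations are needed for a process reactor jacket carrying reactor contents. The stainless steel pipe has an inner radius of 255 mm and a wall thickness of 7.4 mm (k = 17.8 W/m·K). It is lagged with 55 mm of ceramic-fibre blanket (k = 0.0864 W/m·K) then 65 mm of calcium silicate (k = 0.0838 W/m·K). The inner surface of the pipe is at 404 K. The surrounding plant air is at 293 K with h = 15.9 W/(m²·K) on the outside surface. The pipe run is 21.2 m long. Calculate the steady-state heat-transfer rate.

Cylindrical conduction, so R = ln(r₂/r₁)/(2πkL) per layer, in series:
R_stainless steel pipe wall = ln(262.4/255)/(2π×17.8×21.2) = 1.207×10^-5 K/W
R_ceramic-fibre blanket = ln(317.4/262.4)/(2π×0.0864×21.2) = 0.01653 K/W
R_calcium silicate = ln(382.4/317.4)/(2π×0.0838×21.2) = 0.01669 K/W
R_outer film = 1/(h_o·2πr_oL) = 1/(15.9×2π×0.3824×21.2) = 0.001235 K/W
R_total = 0.03447 K/W
Q = ΔT/R_total = 111/0.03447

Q ≈ 3220 W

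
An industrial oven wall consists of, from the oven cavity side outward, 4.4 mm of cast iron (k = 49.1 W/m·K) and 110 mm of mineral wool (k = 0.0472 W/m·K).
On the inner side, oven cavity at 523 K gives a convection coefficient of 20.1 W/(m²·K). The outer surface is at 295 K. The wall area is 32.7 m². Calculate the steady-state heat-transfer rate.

Series thermal resistances:
R_inner film = 1/(h_i·A) = 1/(20.1×32.7) = 0.001521 K/W
R_cast iron = L/(kA) = 0.0044/(49.1×32.7) = 2.74×10^-6 K/W
R_mineral wool = L/(kA) = 0.11/(0.0472×32.7) = 0.07127 K/W
R_total = 0.07279 K/W
Q = ΔT / R_total = 228 / 0.07279

Q ≈ 3130 W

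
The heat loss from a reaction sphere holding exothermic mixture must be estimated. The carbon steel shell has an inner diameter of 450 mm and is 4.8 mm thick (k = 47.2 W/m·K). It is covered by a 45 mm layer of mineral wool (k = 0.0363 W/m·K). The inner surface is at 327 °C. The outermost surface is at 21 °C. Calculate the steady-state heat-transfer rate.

Radial (spherical) resistances in series:
R_carbon steel shell = (1/0.225 − 1/0.2298)/(4π×47.2) = 1.565×10^-4 K/W
R_mineral wool = (1/0.2298 − 1/0.2748)/(4π×0.0363) = 1.562 K/W
R_total = 1.562 K/W
Q = ΔT/R_total = 306/1.562

Q ≈ 196 W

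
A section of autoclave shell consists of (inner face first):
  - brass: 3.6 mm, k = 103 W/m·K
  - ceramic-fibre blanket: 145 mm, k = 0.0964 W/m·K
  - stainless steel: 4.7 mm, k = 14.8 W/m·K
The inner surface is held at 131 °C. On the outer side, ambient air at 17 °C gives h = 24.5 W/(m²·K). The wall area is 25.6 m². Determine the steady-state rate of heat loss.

Thermal resistances in series:
R_brass = L/(kA) = 0.0036/(103×25.6) = 1.365×10^-6 K/W
R_ceramic-fibre blanket = L/(kA) = 0.145/(0.0964×25.6) = 0.05876 K/W
R_stainless steel = L/(kA) = 0.0047/(14.8×25.6) = 1.24×10^-5 K/W
R_outer film = 1/(h_o·A) = 1/(24.5×25.6) = 0.001594 K/W
R_total = 0.06036 K/W
Q = ΔT / R_total = 114 / 0.06036

Q ≈ 1890 W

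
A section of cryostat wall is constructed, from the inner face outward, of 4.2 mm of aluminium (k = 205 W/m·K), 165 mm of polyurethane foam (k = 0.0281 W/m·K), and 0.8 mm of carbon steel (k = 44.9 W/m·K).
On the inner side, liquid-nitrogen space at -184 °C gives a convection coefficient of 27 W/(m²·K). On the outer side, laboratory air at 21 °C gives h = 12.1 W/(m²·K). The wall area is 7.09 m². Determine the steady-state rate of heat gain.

Q ≈ 243 W

Thermal resistances in series:
R_inner film = 1/(h_i·A) = 1/(27×7.09) = 0.005224 K/W
R_aluminium = L/(kA) = 0.0042/(205×7.09) = 2.89×10^-6 K/W
R_polyurethane foam = L/(kA) = 0.165/(0.0281×7.09) = 0.8282 K/W
R_carbon steel = L/(kA) = 0.0008/(44.9×7.09) = 2.513×10^-6 K/W
R_outer film = 1/(h_o·A) = 1/(12.1×7.09) = 0.01166 K/W
R_total = 0.8451 K/W
Q = ΔT / R_total = 205 / 0.8451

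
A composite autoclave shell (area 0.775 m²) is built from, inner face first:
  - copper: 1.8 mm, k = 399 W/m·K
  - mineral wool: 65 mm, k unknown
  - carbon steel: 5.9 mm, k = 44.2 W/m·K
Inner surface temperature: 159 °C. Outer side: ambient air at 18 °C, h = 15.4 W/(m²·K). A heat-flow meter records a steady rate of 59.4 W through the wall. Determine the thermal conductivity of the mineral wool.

k ≈ 0.0366 W/(m·K)

Model the wall as resistances in series:
R_copper = L/(kA) = 0.0018/(399×0.775) = 5.821×10^-6 K/W
R_carbon steel = L/(kA) = 0.0059/(44.2×0.775) = 1.722×10^-4 K/W
R_outer film = 1/(h_o·A) = 1/(15.4×0.775) = 0.08379 K/W
Sum of known resistances R_other = 0.08397 K/W
Total R = ΔT/Q = 141/59.4 = 2.374 K/W
R_mineral wool = R_total − R_other = 2.29 K/W
k = L/(R·A) = 0.065/(2.29×0.775)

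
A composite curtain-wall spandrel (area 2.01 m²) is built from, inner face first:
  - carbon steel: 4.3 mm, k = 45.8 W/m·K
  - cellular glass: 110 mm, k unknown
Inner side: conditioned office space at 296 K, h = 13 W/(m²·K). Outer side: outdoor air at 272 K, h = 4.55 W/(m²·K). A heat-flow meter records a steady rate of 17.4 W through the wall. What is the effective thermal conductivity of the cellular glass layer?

k ≈ 0.0444 W/(m·K)

Treating each layer as a thermal resistance in series:
R_inner film = 1/(h_i·A) = 1/(13×2.01) = 0.03827 K/W
R_carbon steel = L/(kA) = 0.0043/(45.8×2.01) = 4.671×10^-5 K/W
R_outer film = 1/(h_o·A) = 1/(4.55×2.01) = 0.1093 K/W
Sum of known resistances R_other = 0.1477 K/W
Total R = ΔT/Q = 24/17.4 = 1.379 K/W
R_cellular glass = R_total − R_other = 1.232 K/W
k = L/(R·A) = 0.11/(1.232×2.01)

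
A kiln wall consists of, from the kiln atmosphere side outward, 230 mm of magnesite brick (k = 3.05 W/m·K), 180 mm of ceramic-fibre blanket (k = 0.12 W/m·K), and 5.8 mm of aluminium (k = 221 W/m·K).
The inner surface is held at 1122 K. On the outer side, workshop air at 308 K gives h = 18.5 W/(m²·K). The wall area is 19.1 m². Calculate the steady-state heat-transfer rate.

Series thermal resistances:
R_magnesite brick = L/(kA) = 0.23/(3.05×19.1) = 0.003948 K/W
R_ceramic-fibre blanket = L/(kA) = 0.18/(0.12×19.1) = 0.07853 K/W
R_aluminium = L/(kA) = 0.0058/(221×19.1) = 1.374×10^-6 K/W
R_outer film = 1/(h_o·A) = 1/(18.5×19.1) = 0.00283 K/W
R_total = 0.08531 K/W
Q = ΔT / R_total = 814 / 0.08531

Q ≈ 9540 W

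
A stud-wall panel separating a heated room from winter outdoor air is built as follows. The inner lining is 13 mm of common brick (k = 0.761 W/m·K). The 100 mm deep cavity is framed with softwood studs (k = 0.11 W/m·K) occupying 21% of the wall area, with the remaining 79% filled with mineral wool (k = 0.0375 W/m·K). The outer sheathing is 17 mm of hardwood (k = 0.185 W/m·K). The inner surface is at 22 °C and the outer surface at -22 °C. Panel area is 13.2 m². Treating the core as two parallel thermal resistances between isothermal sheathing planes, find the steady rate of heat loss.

Sheathing layers in series; stud and cavity paths in parallel between them.
R_inner = 0.013/(0.761×13.2) = 0.001294 K/W
R_stud  = 0.1/(0.11×0.21×13.2) = 0.328 K/W
R_cav   = 0.1/(0.0375×0.79×13.2) = 0.2557 K/W
1/R_core = 1/R_stud + 1/R_cav → R_core = 0.1437 K/W
R_outer = 0.017/(0.185×13.2) = 0.006962 K/W
R_total = 0.1519 K/W
Q = ΔT/R_total = 44/0.1519

Q ≈ 290 W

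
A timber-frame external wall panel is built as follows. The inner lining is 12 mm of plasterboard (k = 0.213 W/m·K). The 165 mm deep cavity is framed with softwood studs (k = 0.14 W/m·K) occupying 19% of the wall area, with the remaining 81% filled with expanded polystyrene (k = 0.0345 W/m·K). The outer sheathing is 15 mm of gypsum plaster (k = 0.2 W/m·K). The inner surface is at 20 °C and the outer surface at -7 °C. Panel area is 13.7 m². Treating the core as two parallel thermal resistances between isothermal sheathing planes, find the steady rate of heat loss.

Q ≈ 117 W

Sheathing layers in series; stud and cavity paths in parallel between them.
R_inner = 0.012/(0.213×13.7) = 0.004112 K/W
R_stud  = 0.165/(0.14×0.19×13.7) = 0.4528 K/W
R_cav   = 0.165/(0.0345×0.81×13.7) = 0.431 K/W
1/R_core = 1/R_stud + 1/R_cav → R_core = 0.2208 K/W
R_outer = 0.015/(0.2×13.7) = 0.005474 K/W
R_total = 0.2304 K/W
Q = ΔT/R_total = 27/0.2304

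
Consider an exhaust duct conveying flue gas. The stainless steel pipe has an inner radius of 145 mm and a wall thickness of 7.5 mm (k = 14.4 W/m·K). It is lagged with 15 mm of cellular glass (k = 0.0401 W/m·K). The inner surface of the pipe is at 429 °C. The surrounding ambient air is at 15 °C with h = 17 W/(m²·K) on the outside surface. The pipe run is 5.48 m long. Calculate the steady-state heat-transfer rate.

Q ≈ 5290 W

For a radial system each layer contributes R = ln(r_out/r_in)/(2πkL); films add R = 1/(hA).
R_stainless steel pipe wall = ln(152.5/145)/(2π×14.4×5.48) = 1.017×10^-4 K/W
R_cellular glass = ln(167.5/152.5)/(2π×0.0401×5.48) = 0.06795 K/W
R_outer film = 1/(h_o·2πr_oL) = 1/(17×2π×0.1675×5.48) = 0.0102 K/W
R_total = 0.07825 K/W
Q = ΔT/R_total = 414/0.07825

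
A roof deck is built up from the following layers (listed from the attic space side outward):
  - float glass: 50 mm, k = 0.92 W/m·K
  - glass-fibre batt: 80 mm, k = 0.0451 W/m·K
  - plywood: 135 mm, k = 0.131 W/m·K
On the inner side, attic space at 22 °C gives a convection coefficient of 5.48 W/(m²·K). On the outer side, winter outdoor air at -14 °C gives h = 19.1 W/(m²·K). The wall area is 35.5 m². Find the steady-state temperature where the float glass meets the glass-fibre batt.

T ≈ 19.2 °C

Thermal resistances in series:
R_inner film = 1/(h_i·A) = 1/(5.48×35.5) = 0.00514 K/W
R_float glass = L/(kA) = 0.05/(0.92×35.5) = 0.001531 K/W
R_glass-fibre batt = L/(kA) = 0.08/(0.0451×35.5) = 0.04997 K/W
R_plywood = L/(kA) = 0.135/(0.131×35.5) = 0.02903 K/W
R_outer film = 1/(h_o·A) = 1/(19.1×35.5) = 0.001475 K/W
R_total = 0.08714 K/W;  Q = ΔT/R_total = 36/0.08714 = 413.1 W
T_interface = T_inner − Q·ΣR(inner→interface) = 22 − 413×0.006671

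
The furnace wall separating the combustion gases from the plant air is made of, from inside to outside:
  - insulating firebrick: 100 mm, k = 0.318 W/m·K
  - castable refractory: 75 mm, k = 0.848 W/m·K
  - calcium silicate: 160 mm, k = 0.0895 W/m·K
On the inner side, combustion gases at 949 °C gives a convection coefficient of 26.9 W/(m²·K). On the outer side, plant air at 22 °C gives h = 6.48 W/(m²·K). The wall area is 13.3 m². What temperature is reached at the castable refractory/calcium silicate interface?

T ≈ 778 °C

Model the wall as resistances in series:
R_inner film = 1/(h_i·A) = 1/(26.9×13.3) = 0.002795 K/W
R_insulating firebrick = L/(kA) = 0.1/(0.318×13.3) = 0.02364 K/W
R_castable refractory = L/(kA) = 0.075/(0.848×13.3) = 0.00665 K/W
R_calcium silicate = L/(kA) = 0.16/(0.0895×13.3) = 0.1344 K/W
R_outer film = 1/(h_o·A) = 1/(6.48×13.3) = 0.0116 K/W
R_total = 0.1791 K/W;  Q = ΔT/R_total = 927/0.1791 = 5176 W
T_interface = T_inner − Q·ΣR(inner→interface) = 949 − 5180×0.03309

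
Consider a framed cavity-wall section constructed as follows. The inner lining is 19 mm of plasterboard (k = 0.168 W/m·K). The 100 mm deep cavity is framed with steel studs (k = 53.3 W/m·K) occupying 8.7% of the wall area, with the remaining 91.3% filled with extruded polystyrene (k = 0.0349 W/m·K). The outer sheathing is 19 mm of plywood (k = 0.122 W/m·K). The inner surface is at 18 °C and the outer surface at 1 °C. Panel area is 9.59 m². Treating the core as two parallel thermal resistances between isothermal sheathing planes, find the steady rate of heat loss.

Q ≈ 562 W

Sheathing layers in series; stud and cavity paths in parallel between them.
R_inner = 0.019/(0.168×9.59) = 0.01179 K/W
R_stud  = 0.1/(53.3×0.087×9.59) = 0.002249 K/W
R_cav   = 0.1/(0.0349×0.913×9.59) = 0.3273 K/W
1/R_core = 1/R_stud + 1/R_cav → R_core = 0.002233 K/W
R_outer = 0.019/(0.122×9.59) = 0.01624 K/W
R_total = 0.03027 K/W
Q = ΔT/R_total = 17/0.03027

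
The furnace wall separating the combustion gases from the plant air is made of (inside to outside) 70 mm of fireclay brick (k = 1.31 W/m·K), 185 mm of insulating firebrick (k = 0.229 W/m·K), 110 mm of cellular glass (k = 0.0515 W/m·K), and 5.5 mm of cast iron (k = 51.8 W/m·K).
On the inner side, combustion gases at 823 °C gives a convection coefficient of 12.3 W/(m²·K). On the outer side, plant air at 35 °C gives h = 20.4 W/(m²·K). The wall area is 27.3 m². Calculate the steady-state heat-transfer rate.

Q ≈ 6880 W

Series thermal resistances:
R_inner film = 1/(h_i·A) = 1/(12.3×27.3) = 0.002978 K/W
R_fireclay brick = L/(kA) = 0.07/(1.31×27.3) = 0.001957 K/W
R_insulating firebrick = L/(kA) = 0.185/(0.229×27.3) = 0.02959 K/W
R_cellular glass = L/(kA) = 0.11/(0.0515×27.3) = 0.07824 K/W
R_cast iron = L/(kA) = 0.0055/(51.8×27.3) = 3.889×10^-6 K/W
R_outer film = 1/(h_o·A) = 1/(20.4×27.3) = 0.001796 K/W
R_total = 0.1146 K/W
Q = ΔT / R_total = 788 / 0.1146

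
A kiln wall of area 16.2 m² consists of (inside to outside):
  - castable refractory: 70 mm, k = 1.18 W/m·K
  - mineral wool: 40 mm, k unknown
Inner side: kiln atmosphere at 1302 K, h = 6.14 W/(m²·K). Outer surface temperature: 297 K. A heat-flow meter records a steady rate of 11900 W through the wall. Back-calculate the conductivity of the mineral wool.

Treating each layer as a thermal resistance in series:
R_inner film = 1/(h_i·A) = 1/(6.14×16.2) = 0.01005 K/W
R_castable refractory = L/(kA) = 0.07/(1.18×16.2) = 0.003662 K/W
Sum of known resistances R_other = 0.01372 K/W
Total R = ΔT/Q = 1005/11900 = 0.08445 K/W
R_mineral wool = R_total − R_other = 0.07074 K/W
k = L/(R·A) = 0.04/(0.07074×16.2)

k ≈ 0.0349 W/(m·K)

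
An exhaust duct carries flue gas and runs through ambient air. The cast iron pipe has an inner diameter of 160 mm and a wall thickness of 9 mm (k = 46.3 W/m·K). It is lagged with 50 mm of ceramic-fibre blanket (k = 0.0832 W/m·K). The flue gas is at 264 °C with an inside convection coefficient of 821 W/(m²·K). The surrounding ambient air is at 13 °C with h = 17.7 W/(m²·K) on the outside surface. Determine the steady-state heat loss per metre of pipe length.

Per-layer cylindrical resistances, series-summed:
R_inner film = 1/(h_i·2πr₁L) = 1/(821×2π×0.08×1) = 0.002423 K/W
R_cast iron pipe wall = ln(89/80)/(2π×46.3×1) = 3.665×10^-4 K/W
R_ceramic-fibre blanket = ln(139/89)/(2π×0.0832×1) = 0.8529 K/W
R_outer film = 1/(h_o·2πr_oL) = 1/(17.7×2π×0.139×1) = 0.06469 K/W
R_total = 0.9203 K/W
Q = ΔT/R_total = 251/0.9203

q′ ≈ 273 W/m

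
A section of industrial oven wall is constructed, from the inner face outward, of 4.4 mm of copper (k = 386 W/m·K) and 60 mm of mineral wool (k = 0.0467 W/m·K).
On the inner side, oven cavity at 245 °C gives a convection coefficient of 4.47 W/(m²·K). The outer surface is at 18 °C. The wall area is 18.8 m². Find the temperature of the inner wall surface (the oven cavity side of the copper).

Thermal resistances in series:
R_inner film = 1/(h_i·A) = 1/(4.47×18.8) = 0.0119 K/W
R_copper = L/(kA) = 0.0044/(386×18.8) = 6.063×10^-7 K/W
R_mineral wool = L/(kA) = 0.06/(0.0467×18.8) = 0.06834 K/W
R_total = 0.08024 K/W;  Q = ΔT/R_total = 227/0.08024 = 2829 W
T_interface = T_inner − Q·ΣR(inner→interface) = 245 − 2830×0.0119

T ≈ 211 °C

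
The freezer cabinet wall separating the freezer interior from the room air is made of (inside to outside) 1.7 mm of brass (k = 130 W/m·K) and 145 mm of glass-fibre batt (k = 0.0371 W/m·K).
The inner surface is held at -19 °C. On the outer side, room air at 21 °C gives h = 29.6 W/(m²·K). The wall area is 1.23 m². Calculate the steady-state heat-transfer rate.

Model the wall as resistances in series:
R_brass = L/(kA) = 0.0017/(130×1.23) = 1.063×10^-5 K/W
R_glass-fibre batt = L/(kA) = 0.145/(0.0371×1.23) = 3.178 K/W
R_outer film = 1/(h_o·A) = 1/(29.6×1.23) = 0.02747 K/W
R_total = 3.205 K/W
Q = ΔT / R_total = 40 / 3.205

Q ≈ 12.5 W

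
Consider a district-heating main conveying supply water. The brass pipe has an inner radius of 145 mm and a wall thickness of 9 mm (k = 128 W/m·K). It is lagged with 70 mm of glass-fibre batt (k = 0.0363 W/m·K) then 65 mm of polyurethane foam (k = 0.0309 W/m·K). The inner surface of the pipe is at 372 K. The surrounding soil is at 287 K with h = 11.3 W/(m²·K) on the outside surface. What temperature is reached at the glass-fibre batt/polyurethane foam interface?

Treating each annulus and film as a series resistance:
R_brass pipe wall = ln(154/145)/(2π×128×1) = 7.488×10^-5 K/W
R_glass-fibre batt = ln(224/154)/(2π×0.0363×1) = 1.643 K/W
R_polyurethane foam = ln(289/224)/(2π×0.0309×1) = 1.312 K/W
R_outer film = 1/(h_o·2πr_oL) = 1/(11.3×2π×0.289×1) = 0.04874 K/W
R_total = 3.004 K/W
Q = ΔT/R_total = 85/3.004
Q = 28.3 W/m
T_interface = T_inner − Q·ΣR(inner→interface) = 372 − 28.3×1.643

T ≈ 326 K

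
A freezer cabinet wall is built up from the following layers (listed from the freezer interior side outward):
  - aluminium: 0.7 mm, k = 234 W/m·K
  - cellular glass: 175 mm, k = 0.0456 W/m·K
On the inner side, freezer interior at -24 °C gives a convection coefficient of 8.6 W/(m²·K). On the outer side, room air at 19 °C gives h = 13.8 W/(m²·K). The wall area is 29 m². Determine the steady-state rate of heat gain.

Treating each layer as a thermal resistance in series:
R_inner film = 1/(h_i·A) = 1/(8.6×29) = 0.00401 K/W
R_aluminium = L/(kA) = 0.0007/(234×29) = 1.032×10^-7 K/W
R_cellular glass = L/(kA) = 0.175/(0.0456×29) = 0.1323 K/W
R_outer film = 1/(h_o·A) = 1/(13.8×29) = 0.002499 K/W
R_total = 0.1388 K/W
Q = ΔT / R_total = 43 / 0.1388

Q ≈ 310 W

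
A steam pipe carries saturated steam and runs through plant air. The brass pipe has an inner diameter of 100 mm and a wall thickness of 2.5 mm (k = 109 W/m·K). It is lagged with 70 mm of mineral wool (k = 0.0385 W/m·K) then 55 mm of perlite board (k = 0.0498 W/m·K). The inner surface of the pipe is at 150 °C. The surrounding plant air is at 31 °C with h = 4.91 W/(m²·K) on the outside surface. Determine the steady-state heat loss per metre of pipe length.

q′ ≈ 24.4 W/m

Treating each annulus and film as a series resistance:
R_brass pipe wall = ln(52.5/50)/(2π×109×1) = 7.124×10^-5 K/W
R_mineral wool = ln(122.5/52.5)/(2π×0.0385×1) = 3.503 K/W
R_perlite board = ln(177.5/122.5)/(2π×0.0498×1) = 1.185 K/W
R_outer film = 1/(h_o·2πr_oL) = 1/(4.91×2π×0.1775×1) = 0.1826 K/W
R_total = 4.871 K/W
Q = ΔT/R_total = 119/4.871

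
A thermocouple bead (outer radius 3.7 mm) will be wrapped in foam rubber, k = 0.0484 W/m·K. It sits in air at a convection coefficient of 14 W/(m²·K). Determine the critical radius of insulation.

For a sphere r_cr = 2k/h = 2×0.0484/14
r_cr = 6.91 mm; since the bare radius (3.7 mm) is below r_cr, adding a thin layer of insulation will *increase* heat loss.

r_cr ≈ 6.91 mm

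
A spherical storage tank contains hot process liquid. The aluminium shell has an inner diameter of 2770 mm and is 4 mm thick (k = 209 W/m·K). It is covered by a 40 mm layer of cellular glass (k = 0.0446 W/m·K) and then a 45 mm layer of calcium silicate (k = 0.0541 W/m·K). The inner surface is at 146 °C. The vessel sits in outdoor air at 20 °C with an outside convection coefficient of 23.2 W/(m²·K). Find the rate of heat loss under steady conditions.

Q ≈ 1830 W

Spherical conduction: R = (1/r_in − 1/r_out)/(4πk) per layer; series-sum.
R_aluminium shell = (1/1.385 − 1/1.389)/(4π×209) = 7.917×10^-7 K/W
R_cellular glass = (1/1.389 − 1/1.429)/(4π×0.0446) = 0.03596 K/W
R_calcium silicate = (1/1.429 − 1/1.474)/(4π×0.0541) = 0.03143 K/W
R_outer film = 1/(h·4πr_o²) = 1/(23.2×4π×1.474²) = 0.001579 K/W
R_total = 0.06896 K/W
Q = ΔT/R_total = 126/0.06896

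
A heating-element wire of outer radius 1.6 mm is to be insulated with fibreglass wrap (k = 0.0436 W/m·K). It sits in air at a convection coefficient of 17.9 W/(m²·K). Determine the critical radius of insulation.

r_cr ≈ 2.44 mm

For a cylinder r_cr = k/h = 0.0436/17.9
r_cr = 2.44 mm; since the bare radius (1.6 mm) is below r_cr, adding a thin layer of insulation will *increase* heat loss.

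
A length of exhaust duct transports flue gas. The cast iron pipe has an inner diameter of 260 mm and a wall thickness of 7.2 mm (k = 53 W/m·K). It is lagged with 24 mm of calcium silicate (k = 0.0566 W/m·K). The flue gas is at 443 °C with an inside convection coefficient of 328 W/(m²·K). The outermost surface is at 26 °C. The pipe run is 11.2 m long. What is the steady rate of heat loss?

Q ≈ 10200 W

For a radial system each layer contributes R = ln(r_out/r_in)/(2πkL); films add R = 1/(hA).
R_inner film = 1/(h_i·2πr₁L) = 1/(328×2π×0.13×11.2) = 3.333×10^-4 K/W
R_cast iron pipe wall = ln(137.2/130)/(2π×53×11.2) = 1.445×10^-5 K/W
R_calcium silicate = ln(161.2/137.2)/(2π×0.0566×11.2) = 0.04047 K/W
R_total = 0.04082 K/W
Q = ΔT/R_total = 417/0.04082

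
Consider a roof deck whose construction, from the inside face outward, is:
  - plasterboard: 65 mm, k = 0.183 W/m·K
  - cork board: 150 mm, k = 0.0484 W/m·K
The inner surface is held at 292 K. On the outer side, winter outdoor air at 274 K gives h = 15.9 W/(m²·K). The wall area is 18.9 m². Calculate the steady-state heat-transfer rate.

Q ≈ 96.7 W

Thermal resistances in series:
R_plasterboard = L/(kA) = 0.065/(0.183×18.9) = 0.01879 K/W
R_cork board = L/(kA) = 0.15/(0.0484×18.9) = 0.164 K/W
R_outer film = 1/(h_o·A) = 1/(15.9×18.9) = 0.003328 K/W
R_total = 0.1861 K/W
Q = ΔT / R_total = 18 / 0.1861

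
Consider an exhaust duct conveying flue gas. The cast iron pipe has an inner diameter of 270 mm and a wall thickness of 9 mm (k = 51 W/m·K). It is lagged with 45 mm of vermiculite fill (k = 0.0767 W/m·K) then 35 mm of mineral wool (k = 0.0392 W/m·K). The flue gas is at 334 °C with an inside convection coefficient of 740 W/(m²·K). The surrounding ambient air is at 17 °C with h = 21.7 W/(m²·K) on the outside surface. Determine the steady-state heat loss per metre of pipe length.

For a radial system each layer contributes R = ln(r_out/r_in)/(2πkL); films add R = 1/(hA).
R_inner film = 1/(h_i·2πr₁L) = 1/(740×2π×0.135×1) = 0.001593 K/W
R_cast iron pipe wall = ln(144/135)/(2π×51×1) = 2.014×10^-4 K/W
R_vermiculite fill = ln(189/144)/(2π×0.0767×1) = 0.5643 K/W
R_mineral wool = ln(224/189)/(2π×0.0392×1) = 0.6898 K/W
R_outer film = 1/(h_o·2πr_oL) = 1/(21.7×2π×0.224×1) = 0.03274 K/W
R_total = 1.289 K/W
Q = ΔT/R_total = 317/1.289

q′ ≈ 246 W/m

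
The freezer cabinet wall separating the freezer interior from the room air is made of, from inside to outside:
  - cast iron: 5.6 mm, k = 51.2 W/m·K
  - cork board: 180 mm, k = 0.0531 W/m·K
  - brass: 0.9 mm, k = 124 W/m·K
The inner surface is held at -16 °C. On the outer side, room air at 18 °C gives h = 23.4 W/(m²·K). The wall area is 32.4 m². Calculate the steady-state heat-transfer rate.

Q ≈ 321 W

Thermal resistances in series:
R_cast iron = L/(kA) = 0.0056/(51.2×32.4) = 3.376×10^-6 K/W
R_cork board = L/(kA) = 0.18/(0.0531×32.4) = 0.1046 K/W
R_brass = L/(kA) = 0.0009/(124×32.4) = 2.24×10^-7 K/W
R_outer film = 1/(h_o·A) = 1/(23.4×32.4) = 0.001319 K/W
R_total = 0.1059 K/W
Q = ΔT / R_total = 34 / 0.1059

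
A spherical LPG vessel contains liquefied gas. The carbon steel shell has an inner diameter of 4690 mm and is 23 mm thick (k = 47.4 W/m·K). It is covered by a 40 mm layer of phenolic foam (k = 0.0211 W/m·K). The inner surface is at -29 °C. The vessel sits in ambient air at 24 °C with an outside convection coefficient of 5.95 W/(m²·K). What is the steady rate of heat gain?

Spherical conduction: R = (1/r_in − 1/r_out)/(4πk) per layer; series-sum.
R_carbon steel shell = (1/2.345 − 1/2.368)/(4π×47.4) = 6.954×10^-6 K/W
R_phenolic foam = (1/2.368 − 1/2.408)/(4π×0.0211) = 0.02646 K/W
R_outer film = 1/(h·4πr_o²) = 1/(5.95×4π×2.408²) = 0.002307 K/W
R_total = 0.02877 K/W
Q = ΔT/R_total = 53/0.02877

Q ≈ 1840 W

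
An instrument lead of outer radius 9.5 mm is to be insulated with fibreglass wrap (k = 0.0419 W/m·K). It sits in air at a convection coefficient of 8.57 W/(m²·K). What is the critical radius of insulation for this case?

r_cr ≈ 4.89 mm

For a cylinder r_cr = k/h = 0.0419/8.57
r_cr = 4.89 mm; since the bare radius (9.5 mm) is above r_cr, any added insulation will reduce heat loss.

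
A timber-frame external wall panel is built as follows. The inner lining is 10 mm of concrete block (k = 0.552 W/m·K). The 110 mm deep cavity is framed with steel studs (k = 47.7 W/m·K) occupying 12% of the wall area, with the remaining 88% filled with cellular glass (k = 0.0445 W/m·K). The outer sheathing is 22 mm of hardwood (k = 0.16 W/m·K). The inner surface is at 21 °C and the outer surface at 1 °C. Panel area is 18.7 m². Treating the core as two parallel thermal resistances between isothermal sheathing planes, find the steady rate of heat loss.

Sheathing layers in series; stud and cavity paths in parallel between them.
R_inner = 0.01/(0.552×18.7) = 9.688×10^-4 K/W
R_stud  = 0.11/(47.7×0.12×18.7) = 0.001028 K/W
R_cav   = 0.11/(0.0445×0.88×18.7) = 0.1502 K/W
1/R_core = 1/R_stud + 1/R_cav → R_core = 0.001021 K/W
R_outer = 0.022/(0.16×18.7) = 0.007353 K/W
R_total = 0.009342 K/W
Q = ΔT/R_total = 20/0.009342

Q ≈ 2140 W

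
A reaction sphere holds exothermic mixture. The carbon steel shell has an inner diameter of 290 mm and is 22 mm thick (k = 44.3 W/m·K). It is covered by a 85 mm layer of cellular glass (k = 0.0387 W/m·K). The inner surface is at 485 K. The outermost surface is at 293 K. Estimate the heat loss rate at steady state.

For a spherical shell R = (1/r₁ − 1/r₂)/(4πk); film R = 1/(h·4πr²). In series:
R_carbon steel shell = (1/0.145 − 1/0.167)/(4π×44.3) = 0.001632 K/W
R_cellular glass = (1/0.167 − 1/0.252)/(4π×0.0387) = 4.153 K/W
R_total = 4.155 K/W
Q = ΔT/R_total = 192/4.155

Q ≈ 46.2 W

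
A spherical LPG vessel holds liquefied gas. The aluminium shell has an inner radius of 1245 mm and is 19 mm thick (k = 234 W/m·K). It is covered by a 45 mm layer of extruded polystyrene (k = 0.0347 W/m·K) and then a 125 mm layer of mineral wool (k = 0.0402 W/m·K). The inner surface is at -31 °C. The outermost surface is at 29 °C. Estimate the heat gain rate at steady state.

Q ≈ 309 W

Spherical conduction: R = (1/r_in − 1/r_out)/(4πk) per layer; series-sum.
R_aluminium shell = (1/1.245 − 1/1.264)/(4π×234) = 4.106×10^-6 K/W
R_extruded polystyrene = (1/1.264 − 1/1.309)/(4π×0.0347) = 0.06237 K/W
R_mineral wool = (1/1.309 − 1/1.434)/(4π×0.0402) = 0.1318 K/W
R_total = 0.1942 K/W
Q = ΔT/R_total = 60/0.1942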